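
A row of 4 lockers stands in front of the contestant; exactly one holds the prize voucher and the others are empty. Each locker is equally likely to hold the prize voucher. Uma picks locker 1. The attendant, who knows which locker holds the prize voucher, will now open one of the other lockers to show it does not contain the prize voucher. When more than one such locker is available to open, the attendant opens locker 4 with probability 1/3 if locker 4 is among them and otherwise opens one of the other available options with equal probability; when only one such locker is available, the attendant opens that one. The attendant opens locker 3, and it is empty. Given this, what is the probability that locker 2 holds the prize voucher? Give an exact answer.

4/9

Consider each possible location of the prize voucher in turn.
If it is in locker 1 (prior 1/4): locker 4 is available but not opened; locker 3 gets probability (1 − 1/3)/2 = 1/3; weight (1/4)·(1/3) = 1/12.
If it is in locker 2 (prior 1/4): locker 4 is available but not opened, probability 2/3; weight (1/4)·(2/3) = 1/6.
If it is in locker 3 (prior 1/4): the attendant opened locker 3, so this case is ruled out; weight (1/4)·0 = 0.
If it is in locker 4 (prior 1/4): locker 4 holds the prize so is unavailable; the attendant chooses uniformly among the 2 others, probability 1/2; weight (1/4)·(1/2) = 1/8.
The weights sum to 3/8.
So P(the prize voucher in locker 2 | the attendant opened locker 3) = (1/6) / (3/8) = 4/9.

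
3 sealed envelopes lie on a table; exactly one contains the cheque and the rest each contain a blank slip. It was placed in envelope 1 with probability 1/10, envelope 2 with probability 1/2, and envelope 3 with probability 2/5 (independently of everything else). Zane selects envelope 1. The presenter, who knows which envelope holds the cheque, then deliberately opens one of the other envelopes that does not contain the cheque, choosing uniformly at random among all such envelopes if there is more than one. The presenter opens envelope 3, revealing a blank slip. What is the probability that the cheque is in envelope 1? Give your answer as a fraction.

1/11

Condition on the true location of the cheque.
If it is in envelope 1 (prior 1/10): the presenter has 2 equally likely choices, so probability 1/2; weight (1/10)·(1/2) = 1/20.
If it is in envelope 2 (prior 1/2): the presenter has no choice, probability 1; weight (1/2)·1 = 1/2.
If it is in envelope 3 (prior 2/5): the presenter opened envelope 3, so this case is ruled out; weight (2/5)·0 = 0.
The weights sum to 11/20.
So P(the cheque in envelope 1 | the presenter opened envelope 3) = (1/20) / (11/20) = 1/11.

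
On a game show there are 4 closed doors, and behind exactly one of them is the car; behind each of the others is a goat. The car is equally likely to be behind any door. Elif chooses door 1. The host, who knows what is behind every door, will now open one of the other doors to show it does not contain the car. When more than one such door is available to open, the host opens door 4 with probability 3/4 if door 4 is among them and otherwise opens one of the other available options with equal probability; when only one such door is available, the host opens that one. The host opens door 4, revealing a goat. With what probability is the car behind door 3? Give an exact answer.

1/3

Consider each possible location of the car in turn.
If it is behind any of doors 1, 2, and 3 (prior 1/4 each): door 4 is available, opened with probability 3/4; weight (1/4)·(3/4) = 3/16 each.
If it is behind door 4 (prior 1/4): the host opened door 4, so this case is ruled out; weight (1/4)·0 = 0.
The weights sum to 9/16.
So P(the car behind door 3 | the host opened door 4) = (3/16) / (9/16) = 1/3.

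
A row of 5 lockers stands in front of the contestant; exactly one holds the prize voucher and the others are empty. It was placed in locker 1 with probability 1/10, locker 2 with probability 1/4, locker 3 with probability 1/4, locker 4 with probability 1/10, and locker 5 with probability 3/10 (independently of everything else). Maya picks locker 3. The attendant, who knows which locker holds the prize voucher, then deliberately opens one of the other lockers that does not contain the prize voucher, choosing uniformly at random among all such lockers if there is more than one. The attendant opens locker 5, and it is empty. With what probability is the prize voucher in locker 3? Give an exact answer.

Consider each possible location of the prize voucher in turn.
If it is in either of lockers 1 and 4 (prior 1/10 each): the attendant has 3 equally likely choices, so probability 1/3; weight (1/10)·(1/3) = 1/30 each.
If it is in locker 2 (prior 1/4): the attendant has 3 equally likely choices, so probability 1/3; weight (1/4)·(1/3) = 1/12.
If it is in locker 3 (prior 1/4): the attendant has 4 equally likely choices, so probability 1/4; weight (1/4)·(1/4) = 1/16.
If it is in locker 5 (prior 3/10): the attendant opened locker 5, so this case is ruled out; weight (3/10)·0 = 0.
The weights sum to 17/80.
So P(the prize voucher in locker 3 | the attendant opened locker 5) = (1/16) / (17/80) = 5/17.

5/17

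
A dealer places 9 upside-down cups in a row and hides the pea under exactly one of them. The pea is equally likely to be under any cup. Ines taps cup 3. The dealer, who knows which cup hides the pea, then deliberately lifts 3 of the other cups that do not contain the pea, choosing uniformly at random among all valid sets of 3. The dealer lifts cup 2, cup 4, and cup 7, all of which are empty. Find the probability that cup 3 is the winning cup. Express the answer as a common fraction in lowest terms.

1/9

Condition on the true location of the pea.
If it is under any of cups 1, 5, 6, 8, and 9 (prior 1/9 each): the dealer has 35 equally likely choices, so probability 1/35; weight (1/9)·(1/35) = 1/315 each.
If it is under any of cups 2, 4, and 7 (prior 1/9 each): that cup was opened and seen not to hold the prize — ruled out; weight (1/9)·0 = 0 each.
If it is under cup 3 (prior 1/9): the dealer has 56 equally likely choices, so probability 1/56; weight (1/9)·(1/56) = 1/504.
The weights sum to 1/56.
So P(the pea under cup 3 | the dealer opened cup 2, cup 4, and cup 7) = (1/504) / (1/56) = 1/9.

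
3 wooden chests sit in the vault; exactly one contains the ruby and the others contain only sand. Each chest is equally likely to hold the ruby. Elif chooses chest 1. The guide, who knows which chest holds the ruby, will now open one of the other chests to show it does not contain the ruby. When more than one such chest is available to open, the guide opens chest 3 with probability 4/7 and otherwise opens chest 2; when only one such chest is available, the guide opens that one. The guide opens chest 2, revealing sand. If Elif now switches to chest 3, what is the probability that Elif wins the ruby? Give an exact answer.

Consider each possible location of the ruby in turn.
If it is in chest 1 (prior 1/3): chest 3 is available but not opened, probability 3/7; weight (1/3)·(3/7) = 1/7.
If it is in chest 2 (prior 1/3): the guide opened chest 2, so this case is ruled out; weight (1/3)·0 = 0.
If it is in chest 3 (prior 1/3): only chest 2 is available, probability 1; weight (1/3)·1 = 1/3.
The weights sum to 10/21.
So P(the ruby in chest 3 | the guide opened chest 2) = (1/3) / (10/21) = 7/10.

7/10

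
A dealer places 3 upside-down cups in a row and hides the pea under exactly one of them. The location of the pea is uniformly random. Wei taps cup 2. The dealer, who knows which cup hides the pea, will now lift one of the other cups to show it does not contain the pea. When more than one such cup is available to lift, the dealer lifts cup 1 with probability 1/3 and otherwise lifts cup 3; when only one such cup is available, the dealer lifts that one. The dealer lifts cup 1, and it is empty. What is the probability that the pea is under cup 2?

1/4

Apply Bayes' rule, conditioning on where the pea actually is.
If it is under cup 1 (prior 1/3): the dealer opened cup 1, so this case is ruled out; weight (1/3)·0 = 0.
If it is under cup 2 (prior 1/3): cup 1 is available, opened with probability 1/3; weight (1/3)·(1/3) = 1/9.
If it is under cup 3 (prior 1/3): only cup 1 is available, probability 1; weight (1/3)·1 = 1/3.
The weights sum to 4/9.
So P(the pea under cup 2 | the dealer opened cup 1) = (1/9) / (4/9) = 1/4.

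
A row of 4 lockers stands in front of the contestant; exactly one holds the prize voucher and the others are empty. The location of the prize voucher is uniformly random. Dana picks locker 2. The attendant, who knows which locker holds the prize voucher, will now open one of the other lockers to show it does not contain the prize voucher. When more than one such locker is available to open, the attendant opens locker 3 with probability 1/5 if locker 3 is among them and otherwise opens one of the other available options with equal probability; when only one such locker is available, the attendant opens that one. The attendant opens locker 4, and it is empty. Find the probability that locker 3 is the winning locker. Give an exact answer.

Apply Bayes' rule, conditioning on where the prize voucher actually is.
If it is in locker 1 (prior 1/4): locker 3 is available but not opened, probability 4/5; weight (1/4)·(4/5) = 1/5.
If it is in locker 2 (prior 1/4): locker 3 is available but not opened; locker 4 gets probability (1 − 1/5)/2 = 2/5; weight (1/4)·(2/5) = 1/10.
If it is in locker 3 (prior 1/4): locker 3 holds the prize so is unavailable; the attendant chooses uniformly among the 2 others, probability 1/2; weight (1/4)·(1/2) = 1/8.
If it is in locker 4 (prior 1/4): the attendant opened locker 4, so this case is ruled out; weight (1/4)·0 = 0.
The weights sum to 17/40.
So P(the prize voucher in locker 3 | the attendant opened locker 4) = (1/8) / (17/40) = 5/17.

5/17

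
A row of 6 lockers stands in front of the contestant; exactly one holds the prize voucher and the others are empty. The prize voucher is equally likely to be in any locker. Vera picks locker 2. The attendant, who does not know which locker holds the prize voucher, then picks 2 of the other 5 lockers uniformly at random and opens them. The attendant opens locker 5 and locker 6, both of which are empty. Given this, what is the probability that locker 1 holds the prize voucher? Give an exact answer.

1/4

Because the attendant chose which lockers to open without knowing where the prize voucher is, the choice is independent of the prize location. Learning that none of the 2 opened lockers holds the prize voucher simply rules out those 2 locations and leaves the remaining 4 lockers still equally likely by symmetry.
So P(the prize voucher in locker 1) = 1/4.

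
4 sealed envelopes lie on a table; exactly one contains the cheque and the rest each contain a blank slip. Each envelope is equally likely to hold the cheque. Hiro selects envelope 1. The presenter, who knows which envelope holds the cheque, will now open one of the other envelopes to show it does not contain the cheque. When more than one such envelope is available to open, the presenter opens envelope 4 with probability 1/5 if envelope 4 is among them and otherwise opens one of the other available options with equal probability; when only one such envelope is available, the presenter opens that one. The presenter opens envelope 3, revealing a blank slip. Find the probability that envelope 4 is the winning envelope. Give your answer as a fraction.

5/17

Consider each possible location of the cheque in turn.
If it is in envelope 1 (prior 1/4): envelope 4 is available but not opened; envelope 3 gets probability (1 − 1/5)/2 = 2/5; weight (1/4)·(2/5) = 1/10.
If it is in envelope 2 (prior 1/4): envelope 4 is available but not opened, probability 4/5; weight (1/4)·(4/5) = 1/5.
If it is in envelope 3 (prior 1/4): the presenter opened envelope 3, so this case is ruled out; weight (1/4)·0 = 0.
If it is in envelope 4 (prior 1/4): envelope 4 holds the prize so is unavailable; the presenter chooses uniformly among the 2 others, probability 1/2; weight (1/4)·(1/2) = 1/8.
The weights sum to 17/40.
So P(the cheque in envelope 4 | the presenter opened envelope 3) = (1/8) / (17/40) = 5/17.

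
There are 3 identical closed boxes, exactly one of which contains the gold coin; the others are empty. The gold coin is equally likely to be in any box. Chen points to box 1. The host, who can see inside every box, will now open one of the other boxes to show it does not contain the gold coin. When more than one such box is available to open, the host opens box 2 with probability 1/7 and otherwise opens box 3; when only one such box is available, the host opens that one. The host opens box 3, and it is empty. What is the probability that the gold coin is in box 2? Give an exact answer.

Condition on the true location of the gold coin.
If it is in box 1 (prior 1/3): box 2 is available but not opened, probability 6/7; weight (1/3)·(6/7) = 2/7.
If it is in box 2 (prior 1/3): only box 3 is available, probability 1; weight (1/3)·1 = 1/3.
If it is in box 3 (prior 1/3): the host opened box 3, so this case is ruled out; weight (1/3)·0 = 0.
The weights sum to 13/21.
So P(the gold coin in box 2 | the host opened box 3) = (1/3) / (13/21) = 7/13.

7/13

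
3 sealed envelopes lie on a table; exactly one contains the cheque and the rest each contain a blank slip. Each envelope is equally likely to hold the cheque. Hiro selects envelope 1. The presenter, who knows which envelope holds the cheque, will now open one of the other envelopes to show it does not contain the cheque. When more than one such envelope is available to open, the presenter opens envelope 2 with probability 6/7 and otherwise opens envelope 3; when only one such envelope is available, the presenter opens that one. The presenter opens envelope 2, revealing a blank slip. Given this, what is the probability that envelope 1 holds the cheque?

6/13

Apply Bayes' rule, conditioning on where the cheque actually is.
If it is in envelope 1 (prior 1/3): envelope 2 is available, opened with probability 6/7; weight (1/3)·(6/7) = 2/7.
If it is in envelope 2 (prior 1/3): the presenter opened envelope 2, so this case is ruled out; weight (1/3)·0 = 0.
If it is in envelope 3 (prior 1/3): only envelope 2 is available, probability 1; weight (1/3)·1 = 1/3.
The weights sum to 13/21.
So P(the cheque in envelope 1 | the presenter opened envelope 2) = (2/7) / (13/21) = 6/13.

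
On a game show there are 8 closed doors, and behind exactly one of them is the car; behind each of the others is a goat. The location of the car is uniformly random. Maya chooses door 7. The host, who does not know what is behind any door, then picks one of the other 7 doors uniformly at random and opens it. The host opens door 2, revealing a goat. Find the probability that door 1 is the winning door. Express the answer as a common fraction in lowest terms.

Condition on the true location of the car.
If it is behind any of doors 1, 3, 4, 5, 6, 7, and 8 (prior 1/8 each): the host picks door 2 with probability 1/7 regardless, and it is not the prize; weight (1/8)·(1/7) = 1/56 each.
If it is behind door 2 (prior 1/8): the host opened door 2, so this case is ruled out; weight (1/8)·0 = 0.
The weights sum to 1/8.
So P(the car behind door 1 | the host opened door 2) = (1/56) / (1/8) = 1/7.

1/7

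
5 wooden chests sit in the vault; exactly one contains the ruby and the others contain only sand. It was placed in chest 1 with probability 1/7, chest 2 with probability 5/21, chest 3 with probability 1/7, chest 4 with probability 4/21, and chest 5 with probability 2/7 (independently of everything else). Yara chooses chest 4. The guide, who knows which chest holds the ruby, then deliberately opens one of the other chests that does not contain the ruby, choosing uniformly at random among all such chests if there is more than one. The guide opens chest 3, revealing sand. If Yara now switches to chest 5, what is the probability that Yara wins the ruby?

6/17

Consider each possible location of the ruby in turn.
If it is in chest 1 (prior 1/7): the guide has 3 equally likely choices, so probability 1/3; weight (1/7)·(1/3) = 1/21.
If it is in chest 2 (prior 5/21): the guide has 3 equally likely choices, so probability 1/3; weight (5/21)·(1/3) = 5/63.
If it is in chest 3 (prior 1/7): the guide opened chest 3, so this case is ruled out; weight (1/7)·0 = 0.
If it is in chest 4 (prior 4/21): the guide has 4 equally likely choices, so probability 1/4; weight (4/21)·(1/4) = 1/21.
If it is in chest 5 (prior 2/7): the guide has 3 equally likely choices, so probability 1/3; weight (2/7)·(1/3) = 2/21.
The weights sum to 17/63.
So P(the ruby in chest 5 | the guide opened chest 3) = (2/21) / (17/63) = 6/17.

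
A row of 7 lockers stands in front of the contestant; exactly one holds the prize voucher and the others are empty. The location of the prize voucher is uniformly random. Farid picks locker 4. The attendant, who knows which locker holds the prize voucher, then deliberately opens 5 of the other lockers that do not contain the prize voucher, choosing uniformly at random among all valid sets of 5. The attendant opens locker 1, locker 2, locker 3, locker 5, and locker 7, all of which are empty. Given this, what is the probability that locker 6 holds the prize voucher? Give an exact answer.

6/7

Consider each possible location of the prize voucher in turn.
If it is in any of lockers 1, 2, 3, 5, and 7 (prior 1/7 each): that locker was opened and seen not to hold the prize — ruled out; weight (1/7)·0 = 0 each.
If it is in locker 4 (prior 1/7): the attendant has 6 equally likely choices, so probability 1/6; weight (1/7)·(1/6) = 1/42.
If it is in locker 6 (prior 1/7): the attendant has no choice, probability 1; weight (1/7)·1 = 1/7.
The weights sum to 1/6.
So P(the prize voucher in locker 6 | the attendant opened locker 1, locker 2, locker 3, locker 5, and locker 7) = (1/7) / (1/6) = 6/7.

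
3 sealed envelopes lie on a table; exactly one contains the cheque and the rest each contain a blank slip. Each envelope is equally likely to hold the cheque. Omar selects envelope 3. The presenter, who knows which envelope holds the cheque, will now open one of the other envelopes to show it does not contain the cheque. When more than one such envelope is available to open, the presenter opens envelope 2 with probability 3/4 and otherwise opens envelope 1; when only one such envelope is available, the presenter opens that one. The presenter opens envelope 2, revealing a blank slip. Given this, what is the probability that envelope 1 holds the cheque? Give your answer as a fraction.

Condition on the true location of the cheque.
If it is in envelope 1 (prior 1/3): only envelope 2 is available, probability 1; weight (1/3)·1 = 1/3.
If it is in envelope 2 (prior 1/3): the presenter opened envelope 2, so this case is ruled out; weight (1/3)·0 = 0.
If it is in envelope 3 (prior 1/3): envelope 2 is available, opened with probability 3/4; weight (1/3)·(3/4) = 1/4.
The weights sum to 7/12.
So P(the cheque in envelope 1 | the presenter opened envelope 2) = (1/3) / (7/12) = 4/7.

4/7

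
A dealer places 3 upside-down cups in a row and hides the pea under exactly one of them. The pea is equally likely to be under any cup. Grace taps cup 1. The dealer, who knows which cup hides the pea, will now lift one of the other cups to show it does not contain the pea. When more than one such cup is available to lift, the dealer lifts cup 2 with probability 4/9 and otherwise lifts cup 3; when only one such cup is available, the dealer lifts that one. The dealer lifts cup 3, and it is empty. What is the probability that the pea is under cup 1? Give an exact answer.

Consider each possible location of the pea in turn.
If it is under cup 1 (prior 1/3): cup 2 is available but not opened, probability 5/9; weight (1/3)·(5/9) = 5/27.
If it is under cup 2 (prior 1/3): only cup 3 is available, probability 1; weight (1/3)·1 = 1/3.
If it is under cup 3 (prior 1/3): the dealer opened cup 3, so this case is ruled out; weight (1/3)·0 = 0.
The weights sum to 14/27.
So P(the pea under cup 1 | the dealer opened cup 3) = (5/27) / (14/27) = 5/14.

5/14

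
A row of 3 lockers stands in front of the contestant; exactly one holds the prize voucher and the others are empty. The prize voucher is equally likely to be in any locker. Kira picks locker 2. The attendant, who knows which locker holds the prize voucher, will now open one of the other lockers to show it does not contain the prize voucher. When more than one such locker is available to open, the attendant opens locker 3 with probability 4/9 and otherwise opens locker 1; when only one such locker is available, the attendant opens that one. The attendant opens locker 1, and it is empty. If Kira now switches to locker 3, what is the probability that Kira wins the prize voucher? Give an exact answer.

Apply Bayes' rule, conditioning on where the prize voucher actually is.
If it is in locker 1 (prior 1/3): the attendant opened locker 1, so this case is ruled out; weight (1/3)·0 = 0.
If it is in locker 2 (prior 1/3): locker 3 is available but not opened, probability 5/9; weight (1/3)·(5/9) = 5/27.
If it is in locker 3 (prior 1/3): only locker 1 is available, probability 1; weight (1/3)·1 = 1/3.
The weights sum to 14/27.
So P(the prize voucher in locker 3 | the attendant opened locker 1) = (1/3) / (14/27) = 9/14.

9/14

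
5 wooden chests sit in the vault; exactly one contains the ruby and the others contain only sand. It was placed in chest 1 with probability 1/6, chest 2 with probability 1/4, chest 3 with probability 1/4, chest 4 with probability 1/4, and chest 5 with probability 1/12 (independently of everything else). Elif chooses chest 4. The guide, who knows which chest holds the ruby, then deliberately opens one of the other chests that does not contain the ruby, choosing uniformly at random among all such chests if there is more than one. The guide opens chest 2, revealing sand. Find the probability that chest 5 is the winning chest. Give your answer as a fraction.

4/33

Apply Bayes' rule, conditioning on where the ruby actually is.
If it is in chest 1 (prior 1/6): the guide has 3 equally likely choices, so probability 1/3; weight (1/6)·(1/3) = 1/18.
If it is in chest 2 (prior 1/4): the guide opened chest 2, so this case is ruled out; weight (1/4)·0 = 0.
If it is in chest 3 (prior 1/4): the guide has 3 equally likely choices, so probability 1/3; weight (1/4)·(1/3) = 1/12.
If it is in chest 4 (prior 1/4): the guide has 4 equally likely choices, so probability 1/4; weight (1/4)·(1/4) = 1/16.
If it is in chest 5 (prior 1/12): the guide has 3 equally likely choices, so probability 1/3; weight (1/12)·(1/3) = 1/36.
The weights sum to 11/48.
So P(the ruby in chest 5 | the guide opened chest 2) = (1/36) / (11/48) = 4/33.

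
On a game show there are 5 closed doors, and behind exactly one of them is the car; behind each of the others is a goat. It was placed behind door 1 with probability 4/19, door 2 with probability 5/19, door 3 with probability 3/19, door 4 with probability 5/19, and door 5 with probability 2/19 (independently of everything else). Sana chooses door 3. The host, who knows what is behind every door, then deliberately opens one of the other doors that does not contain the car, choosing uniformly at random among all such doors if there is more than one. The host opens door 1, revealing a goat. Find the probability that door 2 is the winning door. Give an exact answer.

20/57

Apply Bayes' rule, conditioning on where the car actually is.
If it is behind door 1 (prior 4/19): the host opened door 1, so this case is ruled out; weight (4/19)·0 = 0.
If it is behind either of doors 2 and 4 (prior 5/19 each): the host has 3 equally likely choices, so probability 1/3; weight (5/19)·(1/3) = 5/57 each.
If it is behind door 3 (prior 3/19): the host has 4 equally likely choices, so probability 1/4; weight (3/19)·(1/4) = 3/76.
If it is behind door 5 (prior 2/19): the host has 3 equally likely choices, so probability 1/3; weight (2/19)·(1/3) = 2/57.
The weights sum to 1/4.
So P(the car behind door 2 | the host opened door 1) = (5/57) / (1/4) = 20/57.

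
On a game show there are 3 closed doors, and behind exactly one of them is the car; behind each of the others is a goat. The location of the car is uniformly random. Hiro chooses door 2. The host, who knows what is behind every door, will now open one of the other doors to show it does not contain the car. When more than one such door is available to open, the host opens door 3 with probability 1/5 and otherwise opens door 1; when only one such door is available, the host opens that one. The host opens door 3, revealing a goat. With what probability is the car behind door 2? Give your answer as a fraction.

1/6

Apply Bayes' rule, conditioning on where the car actually is.
If it is behind door 1 (prior 1/3): only door 3 is available, probability 1; weight (1/3)·1 = 1/3.
If it is behind door 2 (prior 1/3): door 3 is available, opened with probability 1/5; weight (1/3)·(1/5) = 1/15.
If it is behind door 3 (prior 1/3): the host opened door 3, so this case is ruled out; weight (1/3)·0 = 0.
The weights sum to 2/5.
So P(the car behind door 2 | the host opened door 3) = (1/15) / (2/5) = 1/6.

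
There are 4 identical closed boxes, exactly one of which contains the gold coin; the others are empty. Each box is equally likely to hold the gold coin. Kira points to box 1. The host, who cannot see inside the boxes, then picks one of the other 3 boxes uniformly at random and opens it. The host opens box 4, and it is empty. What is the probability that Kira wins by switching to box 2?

Because the host chose which box to open without knowing where the gold coin is, the choice is independent of the prize location. Learning that box 4 does not hold the gold coin simply rules out that one location and leaves the remaining 3 boxes still equally likely by symmetry.
So P(the gold coin in box 2) = 1/3.

1/3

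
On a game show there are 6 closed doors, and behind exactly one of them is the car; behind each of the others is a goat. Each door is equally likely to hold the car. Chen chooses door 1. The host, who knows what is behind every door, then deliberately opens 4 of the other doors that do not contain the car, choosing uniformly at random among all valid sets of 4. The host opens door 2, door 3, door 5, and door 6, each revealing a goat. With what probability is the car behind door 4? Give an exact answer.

Apply Bayes' rule, conditioning on where the car actually is.
If it is behind door 1 (prior 1/6): the host has 5 equally likely choices, so probability 1/5; weight (1/6)·(1/5) = 1/30.
If it is behind any of doors 2, 3, 5, and 6 (prior 1/6 each): that door was opened and seen not to hold the prize — ruled out; weight (1/6)·0 = 0 each.
If it is behind door 4 (prior 1/6): the host has no choice, probability 1; weight (1/6)·1 = 1/6.
The weights sum to 1/5.
So P(the car behind door 4 | the host opened door 2, door 3, door 5, and door 6) = (1/6) / (1/5) = 5/6.

5/6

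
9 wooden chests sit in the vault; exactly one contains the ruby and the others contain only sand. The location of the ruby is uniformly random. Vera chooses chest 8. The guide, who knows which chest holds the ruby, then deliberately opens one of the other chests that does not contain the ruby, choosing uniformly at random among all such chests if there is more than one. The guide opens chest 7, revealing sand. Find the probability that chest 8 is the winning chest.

Consider each possible location of the ruby in turn.
If it is in any of chests 1, 2, 3, 4, 5, 6, and 9 (prior 1/9 each): the guide has 7 equally likely choices, so probability 1/7; weight (1/9)·(1/7) = 1/63 each.
If it is in chest 7 (prior 1/9): the guide opened chest 7, so this case is ruled out; weight (1/9)·0 = 0.
If it is in chest 8 (prior 1/9): the guide has 8 equally likely choices, so probability 1/8; weight (1/9)·(1/8) = 1/72.
The weights sum to 1/8.
So P(the ruby in chest 8 | the guide opened chest 7) = (1/72) / (1/8) = 1/9.

1/9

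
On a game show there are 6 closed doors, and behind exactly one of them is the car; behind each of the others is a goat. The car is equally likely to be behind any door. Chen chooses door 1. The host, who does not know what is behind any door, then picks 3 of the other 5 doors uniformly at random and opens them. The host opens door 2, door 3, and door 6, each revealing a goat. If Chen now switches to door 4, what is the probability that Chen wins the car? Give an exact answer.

1/3

Apply Bayes' rule, conditioning on where the car actually is.
If it is behind any of doors 1, 4, and 5 (prior 1/6 each): the host picks exactly this set with probability 1/10 regardless, and none is the prize; weight (1/6)·(1/10) = 1/60 each.
If it is behind any of doors 2, 3, and 6 (prior 1/6 each): that door was opened and seen not to hold the prize — ruled out; weight (1/6)·0 = 0 each.
The weights sum to 1/20.
So P(the car behind door 4 | the host opened door 2, door 3, and door 6) = (1/60) / (1/20) = 1/3.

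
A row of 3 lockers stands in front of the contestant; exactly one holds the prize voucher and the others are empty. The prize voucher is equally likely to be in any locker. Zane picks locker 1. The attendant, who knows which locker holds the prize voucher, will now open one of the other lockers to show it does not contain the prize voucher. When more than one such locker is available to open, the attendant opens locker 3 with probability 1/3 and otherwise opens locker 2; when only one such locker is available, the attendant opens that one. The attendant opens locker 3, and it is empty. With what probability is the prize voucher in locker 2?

3/4

Apply Bayes' rule, conditioning on where the prize voucher actually is.
If it is in locker 1 (prior 1/3): locker 3 is available, opened with probability 1/3; weight (1/3)·(1/3) = 1/9.
If it is in locker 2 (prior 1/3): only locker 3 is available, probability 1; weight (1/3)·1 = 1/3.
If it is in locker 3 (prior 1/3): the attendant opened locker 3, so this case is ruled out; weight (1/3)·0 = 0.
The weights sum to 4/9.
So P(the prize voucher in locker 2 | the attendant opened locker 3) = (1/3) / (4/9) = 3/4.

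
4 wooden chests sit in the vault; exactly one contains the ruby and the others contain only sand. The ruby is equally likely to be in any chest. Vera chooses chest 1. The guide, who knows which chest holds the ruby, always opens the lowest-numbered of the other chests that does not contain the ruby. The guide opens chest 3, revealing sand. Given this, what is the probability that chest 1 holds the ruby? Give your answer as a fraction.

Apply Bayes' rule, conditioning on where the ruby actually is.
If it is in either of chests 1 and 4 (prior 1/4 each): the guide would have opened chest 2 instead, probability 0; weight (1/4)·0 = 0 each.
If it is in chest 2 (prior 1/4): chest 3 is the lowest-numbered option available, probability 1; weight (1/4)·1 = 1/4.
If it is in chest 3 (prior 1/4): the guide opened chest 3, so this case is ruled out; weight (1/4)·0 = 0.
The weights sum to 1/4.
So P(the ruby in chest 1 | the guide opened chest 3) = 0 / (1/4) = 0.

0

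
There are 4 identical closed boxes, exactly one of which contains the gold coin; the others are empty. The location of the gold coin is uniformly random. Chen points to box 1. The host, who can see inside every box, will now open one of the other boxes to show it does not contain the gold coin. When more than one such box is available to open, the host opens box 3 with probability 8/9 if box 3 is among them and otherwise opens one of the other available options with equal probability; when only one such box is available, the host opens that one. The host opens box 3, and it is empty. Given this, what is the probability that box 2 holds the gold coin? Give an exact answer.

Condition on the true location of the gold coin.
If it is in any of boxes 1, 2, and 4 (prior 1/4 each): box 3 is available, opened with probability 8/9; weight (1/4)·(8/9) = 2/9 each.
If it is in box 3 (prior 1/4): the host opened box 3, so this case is ruled out; weight (1/4)·0 = 0.
The weights sum to 2/3.
So P(the gold coin in box 2 | the host opened box 3) = (2/9) / (2/3) = 1/3.

1/3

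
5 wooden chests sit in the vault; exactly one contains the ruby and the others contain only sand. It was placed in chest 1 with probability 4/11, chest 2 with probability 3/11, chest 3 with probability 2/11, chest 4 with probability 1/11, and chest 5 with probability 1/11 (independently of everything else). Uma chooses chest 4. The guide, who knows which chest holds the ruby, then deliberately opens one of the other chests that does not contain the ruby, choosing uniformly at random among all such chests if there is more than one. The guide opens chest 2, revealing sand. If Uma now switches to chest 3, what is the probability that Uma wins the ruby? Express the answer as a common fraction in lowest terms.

8/31

Consider each possible location of the ruby in turn.
If it is in chest 1 (prior 4/11): the guide has 3 equally likely choices, so probability 1/3; weight (4/11)·(1/3) = 4/33.
If it is in chest 2 (prior 3/11): the guide opened chest 2, so this case is ruled out; weight (3/11)·0 = 0.
If it is in chest 3 (prior 2/11): the guide has 3 equally likely choices, so probability 1/3; weight (2/11)·(1/3) = 2/33.
If it is in chest 4 (prior 1/11): the guide has 4 equally likely choices, so probability 1/4; weight (1/11)·(1/4) = 1/44.
If it is in chest 5 (prior 1/11): the guide has 3 equally likely choices, so probability 1/3; weight (1/11)·(1/3) = 1/33.
The weights sum to 31/132.
So P(the ruby in chest 3 | the guide opened chest 2) = (2/33) / (31/132) = 8/31.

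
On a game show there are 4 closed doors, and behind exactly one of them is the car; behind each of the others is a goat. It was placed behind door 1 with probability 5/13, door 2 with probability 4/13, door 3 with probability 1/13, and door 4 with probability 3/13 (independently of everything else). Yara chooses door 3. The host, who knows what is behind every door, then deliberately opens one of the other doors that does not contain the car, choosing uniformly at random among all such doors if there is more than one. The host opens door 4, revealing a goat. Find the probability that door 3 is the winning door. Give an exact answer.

Apply Bayes' rule, conditioning on where the car actually is.
If it is behind door 1 (prior 5/13): the host has 2 equally likely choices, so probability 1/2; weight (5/13)·(1/2) = 5/26.
If it is behind door 2 (prior 4/13): the host has 2 equally likely choices, so probability 1/2; weight (4/13)·(1/2) = 2/13.
If it is behind door 3 (prior 1/13): the host has 3 equally likely choices, so probability 1/3; weight (1/13)·(1/3) = 1/39.
If it is behind door 4 (prior 3/13): the host opened door 4, so this case is ruled out; weight (3/13)·0 = 0.
The weights sum to 29/78.
So P(the car behind door 3 | the host opened door 4) = (1/39) / (29/78) = 2/29.

2/29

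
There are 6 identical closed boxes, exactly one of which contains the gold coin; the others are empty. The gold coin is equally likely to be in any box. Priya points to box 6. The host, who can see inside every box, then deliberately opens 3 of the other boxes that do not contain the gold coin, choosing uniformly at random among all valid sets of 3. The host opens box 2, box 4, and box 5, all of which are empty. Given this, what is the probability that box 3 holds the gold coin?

Condition on the true location of the gold coin.
If it is in either of boxes 1 and 3 (prior 1/6 each): the host has 4 equally likely choices, so probability 1/4; weight (1/6)·(1/4) = 1/24 each.
If it is in any of boxes 2, 4, and 5 (prior 1/6 each): that box was opened and seen not to hold the prize — ruled out; weight (1/6)·0 = 0 each.
If it is in box 6 (prior 1/6): the host has 10 equally likely choices, so probability 1/10; weight (1/6)·(1/10) = 1/60.
The weights sum to 1/10.
So P(the gold coin in box 3 | the host opened box 2, box 4, and box 5) = (1/24) / (1/10) = 5/12.

5/12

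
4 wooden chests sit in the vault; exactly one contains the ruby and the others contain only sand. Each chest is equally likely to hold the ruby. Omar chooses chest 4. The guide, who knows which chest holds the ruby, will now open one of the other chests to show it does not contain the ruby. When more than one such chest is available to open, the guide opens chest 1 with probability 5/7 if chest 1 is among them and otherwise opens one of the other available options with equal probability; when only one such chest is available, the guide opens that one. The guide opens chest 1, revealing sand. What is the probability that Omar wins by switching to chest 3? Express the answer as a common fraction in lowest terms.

Consider each possible location of the ruby in turn.
If it is in chest 1 (prior 1/4): the guide opened chest 1, so this case is ruled out; weight (1/4)·0 = 0.
If it is in any of chests 2, 3, and 4 (prior 1/4 each): chest 1 is available, opened with probability 5/7; weight (1/4)·(5/7) = 5/28 each.
The weights sum to 15/28.
So P(the ruby in chest 3 | the guide opened chest 1) = (5/28) / (15/28) = 1/3.

1/3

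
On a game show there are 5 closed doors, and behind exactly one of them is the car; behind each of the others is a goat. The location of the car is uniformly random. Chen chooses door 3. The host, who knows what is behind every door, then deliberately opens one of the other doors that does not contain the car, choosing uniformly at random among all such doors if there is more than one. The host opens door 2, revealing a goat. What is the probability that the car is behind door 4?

4/15

Consider each possible location of the car in turn.
If it is behind any of doors 1, 4, and 5 (prior 1/5 each): the host has 3 equally likely choices, so probability 1/3; weight (1/5)·(1/3) = 1/15 each.
If it is behind door 2 (prior 1/5): the host opened door 2, so this case is ruled out; weight (1/5)·0 = 0.
If it is behind door 3 (prior 1/5): the host has 4 equally likely choices, so probability 1/4; weight (1/5)·(1/4) = 1/20.
The weights sum to 1/4.
So P(the car behind door 4 | the host opened door 2) = (1/15) / (1/4) = 4/15.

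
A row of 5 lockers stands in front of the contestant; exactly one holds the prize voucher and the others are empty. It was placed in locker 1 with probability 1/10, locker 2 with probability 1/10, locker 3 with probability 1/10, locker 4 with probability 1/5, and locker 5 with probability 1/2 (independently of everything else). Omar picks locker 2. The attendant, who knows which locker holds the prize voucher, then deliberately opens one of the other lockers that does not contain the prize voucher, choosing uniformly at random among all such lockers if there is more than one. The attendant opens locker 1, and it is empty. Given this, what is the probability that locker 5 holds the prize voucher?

4/7

Consider each possible location of the prize voucher in turn.
If it is in locker 1 (prior 1/10): the attendant opened locker 1, so this case is ruled out; weight (1/10)·0 = 0.
If it is in locker 2 (prior 1/10): the attendant has 4 equally likely choices, so probability 1/4; weight (1/10)·(1/4) = 1/40.
If it is in locker 3 (prior 1/10): the attendant has 3 equally likely choices, so probability 1/3; weight (1/10)·(1/3) = 1/30.
If it is in locker 4 (prior 1/5): the attendant has 3 equally likely choices, so probability 1/3; weight (1/5)·(1/3) = 1/15.
If it is in locker 5 (prior 1/2): the attendant has 3 equally likely choices, so probability 1/3; weight (1/2)·(1/3) = 1/6.
The weights sum to 7/24.
So P(the prize voucher in locker 5 | the attendant opened locker 1) = (1/6) / (7/24) = 4/7.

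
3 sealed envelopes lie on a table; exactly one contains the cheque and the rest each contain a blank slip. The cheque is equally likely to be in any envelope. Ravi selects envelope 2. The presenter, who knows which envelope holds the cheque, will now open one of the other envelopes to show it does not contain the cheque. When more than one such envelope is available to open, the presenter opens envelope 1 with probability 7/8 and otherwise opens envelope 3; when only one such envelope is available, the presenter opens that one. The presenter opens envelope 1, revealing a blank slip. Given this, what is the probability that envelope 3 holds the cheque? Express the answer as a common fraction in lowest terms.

8/15

Apply Bayes' rule, conditioning on where the cheque actually is.
If it is in envelope 1 (prior 1/3): the presenter opened envelope 1, so this case is ruled out; weight (1/3)·0 = 0.
If it is in envelope 2 (prior 1/3): envelope 1 is available, opened with probability 7/8; weight (1/3)·(7/8) = 7/24.
If it is in envelope 3 (prior 1/3): only envelope 1 is available, probability 1; weight (1/3)·1 = 1/3.
The weights sum to 5/8.
So P(the cheque in envelope 3 | the presenter opened envelope 1) = (1/3) / (5/8) = 8/15.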